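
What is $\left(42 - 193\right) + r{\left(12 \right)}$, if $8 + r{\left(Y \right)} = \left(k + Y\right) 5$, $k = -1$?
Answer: $-104$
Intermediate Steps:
$r{\left(Y \right)} = -13 + 5 Y$ ($r{\left(Y \right)} = -8 + \left(-1 + Y\right) 5 = -8 + \left(-5 + 5 Y\right) = -13 + 5 Y$)
$\left(42 - 193\right) + r{\left(12 \right)} = \left(42 - 193\right) + \left(-13 + 5 \cdot 12\right) = -151 + \left(-13 + 60\right) = -151 + 47 = -104$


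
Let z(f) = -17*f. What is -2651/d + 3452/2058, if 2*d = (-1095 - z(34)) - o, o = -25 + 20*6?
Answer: 1085345/104958 ≈ 10.341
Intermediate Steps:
o = 95 (o = -25 + 120 = 95)
d = -306 (d = ((-1095 - (-17)*34) - 1*95)/2 = ((-1095 - 1*(-578)) - 95)/2 = ((-1095 + 578) - 95)/2 = (-517 - 95)/2 = (1/2)*(-612) = -306)
-2651/d + 3452/2058 = -2651/(-306) + 3452/2058 = -2651*(-1/306) + 3452*(1/2058) = 2651/306 + 1726/1029 = 1085345/104958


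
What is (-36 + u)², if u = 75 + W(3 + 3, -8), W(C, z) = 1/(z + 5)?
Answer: 13456/9 ≈ 1495.1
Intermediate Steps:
W(C, z) = 1/(5 + z)
u = 224/3 (u = 75 + 1/(5 - 8) = 75 + 1/(-3) = 75 - ⅓ = 224/3 ≈ 74.667)
(-36 + u)² = (-36 + 224/3)² = (116/3)² = 13456/9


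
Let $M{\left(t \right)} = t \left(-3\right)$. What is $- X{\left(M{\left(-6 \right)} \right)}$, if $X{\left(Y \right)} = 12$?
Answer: $-12$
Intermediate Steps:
$M{\left(t \right)} = - 3 t$
$- X{\left(M{\left(-6 \right)} \right)} = \left(-1\right) 12 = -12$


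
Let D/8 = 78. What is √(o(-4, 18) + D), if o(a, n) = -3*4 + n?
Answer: 3*√70 ≈ 25.100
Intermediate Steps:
o(a, n) = -12 + n
D = 624 (D = 8*78 = 624)
√(o(-4, 18) + D) = √((-12 + 18) + 624) = √(6 + 624) = √630 = 3*√70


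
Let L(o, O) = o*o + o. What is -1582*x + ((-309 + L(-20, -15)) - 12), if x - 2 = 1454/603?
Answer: -4172543/603 ≈ -6919.6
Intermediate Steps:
L(o, O) = o + o² (L(o, O) = o² + o = o + o²)
x = 2660/603 (x = 2 + 1454/603 = 2660/603 ≈ 4.4113)
-1582*x + ((-309 + L(-20, -15)) - 12) = -1582*2660/603 + ((-309 - 20*(1 - 20)) - 12) = -4208120/603 + ((-309 - 20*(-19)) - 12) = -4208120/603 + ((-309 + 380) - 12) = -4208120/603 + (71 - 12) = -4208120/603 + 59 = -4172543/603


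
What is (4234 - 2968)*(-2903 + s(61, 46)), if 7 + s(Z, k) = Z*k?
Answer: -131664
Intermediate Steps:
s(Z, k) = -7 + Z*k
(4234 - 2968)*(-2903 + s(61, 46)) = (4234 - 2968)*(-2903 + (-7 + 61*46)) = 1266*(-2903 + (-7 + 2806)) = 1266*(-2903 + 2799) = 1266*(-104) = -131664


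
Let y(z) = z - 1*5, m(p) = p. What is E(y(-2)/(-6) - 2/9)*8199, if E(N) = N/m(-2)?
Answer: -15487/4 ≈ -3871.8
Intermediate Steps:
y(z) = -5 + z (y(z) = z - 5 = -5 + z)
E(N) = -N/2 (E(N) = N/(-2) = N*(-½) = -N/2)
E(y(-2)/(-6) - 2/9)*8199 = -((-5 - 2)/(-6) - 2/9)/2*8199 = -(-7*(-⅙) - 2*⅑)/2*8199 = -(7/6 - 2/9)/2*8199 = -½*17/18*8199 = -17/36*8199 = -15487/4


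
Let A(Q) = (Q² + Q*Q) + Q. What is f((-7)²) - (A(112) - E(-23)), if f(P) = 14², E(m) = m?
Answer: -25027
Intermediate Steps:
A(Q) = Q + 2*Q² (A(Q) = (Q² + Q²) + Q = 2*Q² + Q = Q + 2*Q²)
f(P) = 196
f((-7)²) - (A(112) - E(-23)) = 196 - (112*(1 + 2*112) - 1*(-23)) = 196 - (112*(1 + 224) + 23) = 196 - (112*225 + 23) = 196 - (25200 + 23) = 196 - 1*25223 = 196 - 25223 = -25027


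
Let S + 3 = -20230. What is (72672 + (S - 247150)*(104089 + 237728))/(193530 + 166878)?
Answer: -30465327413/120136 ≈ -2.5359e+5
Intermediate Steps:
S = -20233 (S = -3 - 20230 = -20233)
(72672 + (S - 247150)*(104089 + 237728))/(193530 + 166878) = (72672 + (-20233 - 247150)*(104089 + 237728))/(193530 + 166878) = (72672 - 267383*341817)/360408 = (72672 - 91396054911)*(1/360408) = -91395982239*1/360408 = -30465327413/120136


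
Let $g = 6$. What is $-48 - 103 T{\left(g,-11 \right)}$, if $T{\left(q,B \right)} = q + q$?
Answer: $-1284$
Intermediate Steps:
$T{\left(q,B \right)} = 2 q$
$-48 - 103 T{\left(g,-11 \right)} = -48 - 103 \cdot 2 \cdot 6 = -48 - 1236 = -1284$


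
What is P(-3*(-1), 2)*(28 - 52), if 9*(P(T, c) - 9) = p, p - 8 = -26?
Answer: -168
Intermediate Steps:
p = -18 (p = 8 - 26 = -18)
P(T, c) = 7 (P(T, c) = 9 + (⅑)*(-18) = 9 - 2 = 7)
P(-3*(-1), 2)*(28 - 52) = 7*(28 - 52) = 7*(-24) = -168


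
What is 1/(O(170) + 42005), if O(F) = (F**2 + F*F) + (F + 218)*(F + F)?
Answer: 1/231725 ≈ 4.3155e-6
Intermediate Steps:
O(F) = 2*F**2 + 2*F*(218 + F) (O(F) = (F**2 + F**2) + (218 + F)*(2*F) = 2*F**2 + 2*F*(218 + F))
1/(O(170) + 42005) = 1/(4*170*(109 + 170) + 42005) = 1/(4*170*279 + 42005) = 1/(189720 + 42005) = 1/231725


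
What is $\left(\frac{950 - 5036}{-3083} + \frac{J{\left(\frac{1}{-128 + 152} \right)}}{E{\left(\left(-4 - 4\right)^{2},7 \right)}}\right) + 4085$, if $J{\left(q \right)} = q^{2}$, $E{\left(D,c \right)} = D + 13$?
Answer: $\frac{558752752715}{136737216} \approx 4086.3$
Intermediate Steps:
$E{\left(D,c \right)} = 13 + D$
$\left(\frac{950 - 5036}{-3083} + \frac{J{\left(\frac{1}{-128 + 152} \right)}}{E{\left(\left(-4 - 4\right)^{2},7 \right)}}\right) + 4085 = \left(\frac{950 - 5036}{-3083} + \frac{\left(\frac{1}{-128 + 152}\right)^{2}}{13 + \left(-4 - 4\right)^{2}}\right) + 4085 = \left(\left(950 - 5036\right) \left(- \frac{1}{3083}\right) + \frac{\left(\frac{1}{24}\right)^{2}}{13 + \left(-8\right)^{2}}\right) + 4085 = \left(\left(-4086\right) \left(- \frac{1}{3083}\right) + \frac{1}{576 \left(13 + 64\right)}\right) + 4085 = \left(\frac{4086}{3083} + \frac{1}{576 \cdot 77}\right) + 4085 = \left(\frac{4086}{3083} + \frac{1}{576} \cdot \frac{1}{77}\right) + 4085 = \left(\frac{4086}{3083} + \frac{1}{44352}\right) + 4085 = \frac{181225355}{136737216} + 4085 = \frac{558752752715}{136737216}$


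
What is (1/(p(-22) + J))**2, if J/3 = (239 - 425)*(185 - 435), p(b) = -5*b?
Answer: 1/19490952100 ≈ 5.1306e-11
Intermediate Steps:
J = 139500 (J = 3*((239 - 425)*(185 - 435)) = 3*(-186*(-250)) = 3*46500 = 139500)
(1/(p(-22) + J))**2 = (1/(-5*(-22) + 139500))**2 = (1/(110 + 139500))**2 = (1/139610)**2 = 1/19490952100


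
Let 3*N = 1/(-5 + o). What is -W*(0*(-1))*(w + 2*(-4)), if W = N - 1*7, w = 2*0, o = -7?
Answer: 0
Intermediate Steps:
N = -1/36 (N = 1/(3*(-5 - 7)) = (1/3)/(-12) = (1/3)*(-1/12) = -1/36 ≈ -0.027778)
w = 0
W = -253/36 (W = -1/36 - 1*7 = -1/36 - 7 = -253/36 ≈ -7.0278)
-W*(0*(-1))*(w + 2*(-4)) = -(-0*(-1))*(0 + 2*(-4)) = -(-253/36*0)*(0 - 8) = -0*(-8) = -1*0 = 0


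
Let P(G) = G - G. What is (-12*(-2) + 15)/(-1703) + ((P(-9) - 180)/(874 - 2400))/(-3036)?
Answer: -1160199/50576218 ≈ -0.022940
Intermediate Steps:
P(G) = 0
(-12*(-2) + 15)/(-1703) + ((P(-9) - 180)/(874 - 2400))/(-3036) = (-12*(-2) + 15)/(-1703) + ((0 - 180)/(874 - 2400))/(-3036) = (24 + 15)*(-1/1703) - 180/(-1526)*(-1/3036) = 39*(-1/1703) - 180*(-1/1526)*(-1/3036) = -3/131 + (90/763)*(-1/3036) = -3/131 - 15/386078 = -1160199/50576218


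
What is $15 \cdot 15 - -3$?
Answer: $228$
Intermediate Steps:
$15 \cdot 15 - -3 = 225 + \left(-1 + 4\right) = 225 + 3 = 228$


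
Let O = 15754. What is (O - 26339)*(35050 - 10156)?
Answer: -263502990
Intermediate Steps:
(O - 26339)*(35050 - 10156) = (15754 - 26339)*(35050 - 10156) = -10585*24894 = -263502990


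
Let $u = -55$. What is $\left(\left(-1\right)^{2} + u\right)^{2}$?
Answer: $2916$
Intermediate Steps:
$\left(\left(-1\right)^{2} + u\right)^{2} = \left(\left(-1\right)^{2} - 55\right)^{2} = \left(1 - 55\right)^{2} = \left(-54\right)^{2} = 2916$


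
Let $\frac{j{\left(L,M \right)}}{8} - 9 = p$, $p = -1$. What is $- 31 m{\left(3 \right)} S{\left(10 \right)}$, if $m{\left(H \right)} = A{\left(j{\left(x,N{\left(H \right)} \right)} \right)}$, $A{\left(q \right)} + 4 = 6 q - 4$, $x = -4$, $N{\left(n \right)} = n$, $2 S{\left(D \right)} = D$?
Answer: $-58280$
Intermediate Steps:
$S{\left(D \right)} = \frac{D}{2}$
$j{\left(L,M \right)} = 64$ ($j{\left(L,M \right)} = 72 + 8 \left(-1\right) = 72 - 8 = 64$)
$A{\left(q \right)} = -8 + 6 q$ ($A{\left(q \right)} = -4 + \left(6 q - 4\right) = -4 + \left(-4 + 6 q\right) = -8 + 6 q$)
$m{\left(H \right)} = 376$ ($m{\left(H \right)} = -8 + 6 \cdot 64 = -8 + 384 = 376$)
$- 31 m{\left(3 \right)} S{\left(10 \right)} = \left(-31\right) 376 \cdot \frac{1}{2} \cdot 10 = \left(-11656\right) 5 = -58280$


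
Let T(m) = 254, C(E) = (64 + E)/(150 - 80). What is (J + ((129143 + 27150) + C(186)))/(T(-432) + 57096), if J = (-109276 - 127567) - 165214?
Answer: -1720323/401450 ≈ -4.2853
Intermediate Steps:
C(E) = 32/35 + E/70 (C(E) = (64 + E)/70 = (64 + E)*(1/70) = 32/35 + E/70)
J = -402057 (J = -236843 - 165214 = -402057)
(J + ((129143 + 27150) + C(186)))/(T(-432) + 57096) = (-402057 + ((129143 + 27150) + (32/35 + (1/70)*186)))/(254 + 57096) = (-402057 + (156293 + (32/35 + 93/35)))/57350 = (-402057 + (156293 + 25/7))*(1/57350) = (-402057 + 1094076/7)*(1/57350) = -1720323/7*1/57350 = -1720323/401450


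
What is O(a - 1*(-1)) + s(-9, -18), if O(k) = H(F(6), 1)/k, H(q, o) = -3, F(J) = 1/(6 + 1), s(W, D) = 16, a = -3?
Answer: 35/2 ≈ 17.500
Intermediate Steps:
F(J) = ⅐ (F(J) = 1/7 = ⅐)
O(k) = -3/k
O(a - 1*(-1)) + s(-9, -18) = -3/(-3 - 1*(-1)) + 16 = -3/(-3 + 1) + 16 = -3/(-2) + 16 = -3*(-½) + 16 = 3/2 + 16 = 35/2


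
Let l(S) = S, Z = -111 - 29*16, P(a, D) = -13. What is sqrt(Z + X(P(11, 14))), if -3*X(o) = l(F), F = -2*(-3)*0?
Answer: 5*I*sqrt(23) ≈ 23.979*I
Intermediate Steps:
Z = -575 (Z = -111 - 464 = -575)
F = 0 (F = 6*0 = 0)
X(o) = 0 (X(o) = -1/3*0 = 0)
sqrt(Z + X(P(11, 14))) = sqrt(-575 + 0) = sqrt(-575) = 5*I*sqrt(23)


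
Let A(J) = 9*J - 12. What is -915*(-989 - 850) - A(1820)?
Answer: 1666317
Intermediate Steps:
A(J) = -12 + 9*J
-915*(-989 - 850) - A(1820) = -915*(-989 - 850) - (-12 + 9*1820) = -915*(-1839) - (-12 + 16380) = 1682685 - 1*16368 = 1682685 - 16368 = 1666317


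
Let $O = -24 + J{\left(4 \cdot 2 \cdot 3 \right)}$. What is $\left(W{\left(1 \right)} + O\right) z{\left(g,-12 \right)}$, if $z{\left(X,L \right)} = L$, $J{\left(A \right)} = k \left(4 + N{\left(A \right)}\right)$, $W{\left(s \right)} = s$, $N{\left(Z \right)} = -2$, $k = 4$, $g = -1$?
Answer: $180$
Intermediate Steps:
$J{\left(A \right)} = 8$ ($J{\left(A \right)} = 4 \left(4 - 2\right) = 4 \cdot 2 = 8$)
$O = -16$ ($O = -24 + 8 = -16$)
$\left(W{\left(1 \right)} + O\right) z{\left(g,-12 \right)} = \left(1 - 16\right) \left(-12\right) = \left(-15\right) \left(-12\right) = 180$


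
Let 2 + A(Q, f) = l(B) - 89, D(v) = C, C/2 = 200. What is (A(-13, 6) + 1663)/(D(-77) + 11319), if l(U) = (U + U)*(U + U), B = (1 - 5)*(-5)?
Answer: 3172/11719 ≈ 0.27067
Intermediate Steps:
C = 400 (C = 2*200 = 400)
D(v) = 400
B = 20 (B = -4*(-5) = 20)
l(U) = 4*U² (l(U) = (2*U)*(2*U) = 4*U²)
A(Q, f) = 1509 (A(Q, f) = -2 + (4*20² - 89) = -2 + (4*400 - 89) = -2 + (1600 - 89) = -2 + 1511 = 1509)
(A(-13, 6) + 1663)/(D(-77) + 11319) = (1509 + 1663)/(400 + 11319) = 3172/11719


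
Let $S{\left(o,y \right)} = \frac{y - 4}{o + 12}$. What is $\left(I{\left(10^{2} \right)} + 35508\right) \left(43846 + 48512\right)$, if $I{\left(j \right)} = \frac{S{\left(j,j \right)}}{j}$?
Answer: $\frac{81986216391}{25} \approx 3.2795 \cdot 10^{9}$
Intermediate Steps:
$S{\left(o,y \right)} = \frac{-4 + y}{12 + o}$
$I{\left(j \right)} = \frac{-4 + j}{j \left(12 + j\right)}$ ($I{\left(j \right)} = \frac{\frac{1}{12 + j} \left(-4 + j\right)}{j} = \frac{-4 + j}{j \left(12 + j\right)}$)
$\left(I{\left(10^{2} \right)} + 35508\right) \left(43846 + 48512\right) = \left(\frac{-4 + 10^{2}}{10^{2} \left(12 + 10^{2}\right)} + 35508\right) \left(43846 + 48512\right) = \left(\frac{-4 + 100}{100 \left(12 + 100\right)} + 35508\right) 92358 = \left(\frac{1}{100} \cdot \frac{1}{112} \cdot 96 + 35508\right) 92358 = \left(\frac{3}{350} + 35508\right) 92358 = \frac{12427803}{350} \cdot 92358 = \frac{81986216391}{25}$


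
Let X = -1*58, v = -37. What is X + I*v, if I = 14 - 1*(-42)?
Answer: -2130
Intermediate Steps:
I = 56 (I = 14 + 42 = 56)
X = -58
X + I*v = -58 + 56*(-37) = -58 - 2072 = -2130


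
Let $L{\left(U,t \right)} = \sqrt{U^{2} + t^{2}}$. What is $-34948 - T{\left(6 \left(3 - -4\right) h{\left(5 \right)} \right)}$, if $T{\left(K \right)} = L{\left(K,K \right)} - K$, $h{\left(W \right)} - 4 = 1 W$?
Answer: $-34570 - 378 \sqrt{2} \approx -35105.0$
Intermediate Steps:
$h{\left(W \right)} = 4 + W$ ($h{\left(W \right)} = 4 + 1 W = 4 + W$)
$T{\left(K \right)} = - K + \sqrt{2} \sqrt{K^{2}}$ ($T{\left(K \right)} = \sqrt{K^{2} + K^{2}} - K = \sqrt{2 K^{2}} - K = \sqrt{2} \sqrt{K^{2}} - K = - K + \sqrt{2} \sqrt{K^{2}}$)
$-34948 - T{\left(6 \left(3 - -4\right) h{\left(5 \right)} \right)} = -34948 - \left(- 6 \left(3 - -4\right) \left(4 + 5\right) + \sqrt{2} \sqrt{\left(6 \left(3 - -4\right) \left(4 + 5\right)\right)^{2}}\right) = -34948 - \left(- 6 \left(3 + 4\right) 9 + \sqrt{2} \sqrt{\left(6 \left(3 + 4\right) 9\right)^{2}}\right) = -34948 - \left(- 6 \cdot 7 \cdot 9 + \sqrt{2} \sqrt{\left(6 \cdot 7 \cdot 9\right)^{2}}\right) = -34948 - \left(- 42 \cdot 9 + \sqrt{2} \sqrt{\left(42 \cdot 9\right)^{2}}\right) = -34948 - \left(\left(-1\right) 378 + \sqrt{2} \sqrt{378^{2}}\right) = -34948 - \left(-378 + \sqrt{2} \sqrt{142884}\right) = -34948 - \left(-378 + \sqrt{2} \cdot 378\right) = -34948 - \left(-378 + 378 \sqrt{2}\right) = -34948 + \left(378 - 378 \sqrt{2}\right) = -34570 - 378 \sqrt{2}$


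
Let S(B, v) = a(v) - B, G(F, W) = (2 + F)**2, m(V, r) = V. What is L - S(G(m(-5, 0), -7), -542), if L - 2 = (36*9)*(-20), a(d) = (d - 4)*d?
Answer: -302401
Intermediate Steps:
a(d) = d*(-4 + d) (a(d) = (-4 + d)*d = d*(-4 + d))
S(B, v) = -B + v*(-4 + v) (S(B, v) = v*(-4 + v) - B = -B + v*(-4 + v))
L = -6478 (L = 2 + (36*9)*(-20) = 2 + 324*(-20) = 2 - 6480 = -6478)
L - S(G(m(-5, 0), -7), -542) = -6478 - (-(2 - 5)**2 - 542*(-4 - 542)) = -6478 - (-1*(-3)**2 - 542*(-546)) = -6478 - (-1*9 + 295932) = -6478 - (-9 + 295932) = -6478 - 1*295923 = -6478 - 295923 = -302401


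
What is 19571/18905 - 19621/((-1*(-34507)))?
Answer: 304401492/652354835 ≈ 0.46662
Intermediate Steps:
19571/18905 - 19621/((-1*(-34507))) = 19571*(1/18905) - 19621/34507 = 19571/18905 - 19621*1/34507 = 19571/18905 - 19621/34507 = 304401492/652354835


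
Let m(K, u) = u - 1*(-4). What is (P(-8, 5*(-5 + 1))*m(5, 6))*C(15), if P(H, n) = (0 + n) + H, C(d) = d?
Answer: -4200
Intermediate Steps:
m(K, u) = 4 + u (m(K, u) = u + 4 = 4 + u)
P(H, n) = H + n (P(H, n) = n + H = H + n)
(P(-8, 5*(-5 + 1))*m(5, 6))*C(15) = ((-8 + 5*(-5 + 1))*(4 + 6))*15 = ((-8 + 5*(-4))*10)*15 = ((-8 - 20)*10)*15 = -28*10*15 = -280*15 = -4200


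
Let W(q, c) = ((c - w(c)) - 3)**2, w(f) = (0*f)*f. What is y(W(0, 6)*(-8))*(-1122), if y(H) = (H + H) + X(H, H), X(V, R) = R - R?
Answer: 161568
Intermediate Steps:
w(f) = 0 (w(f) = 0*f = 0)
W(q, c) = (-3 + c)**2 (W(q, c) = ((c - 1*0) - 3)**2 = ((c + 0) - 3)**2 = (c - 3)**2 = (-3 + c)**2)
X(V, R) = 0
y(H) = 2*H (y(H) = (H + H) + 0 = 2*H + 0 = 2*H)
y(W(0, 6)*(-8))*(-1122) = (2*((3 - 1*6)**2*(-8)))*(-1122) = (2*((3 - 6)**2*(-8)))*(-1122) = (2*((-3)**2*(-8)))*(-1122) = (2*(9*(-8)))*(-1122) = (2*(-72))*(-1122) = -144*(-1122) = 161568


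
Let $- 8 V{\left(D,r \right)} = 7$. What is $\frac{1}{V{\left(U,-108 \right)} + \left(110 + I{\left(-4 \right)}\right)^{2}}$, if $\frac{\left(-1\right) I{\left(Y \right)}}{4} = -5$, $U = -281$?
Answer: $\frac{8}{135193} \approx 5.9175 \cdot 10^{-5}$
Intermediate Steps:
$I{\left(Y \right)} = 20$ ($I{\left(Y \right)} = \left(-4\right) \left(-5\right) = 20$)
$V{\left(D,r \right)} = - \frac{7}{8}$ ($V{\left(D,r \right)} = \left(- \frac{1}{8}\right) 7 = - \frac{7}{8}$)
$\frac{1}{V{\left(U,-108 \right)} + \left(110 + I{\left(-4 \right)}\right)^{2}} = \frac{1}{- \frac{7}{8} + \left(110 + 20\right)^{2}} = \frac{1}{- \frac{7}{8} + 130^{2}} = \frac{1}{- \frac{7}{8} + 16900} = \frac{1}{\frac{135193}{8}} = \frac{8}{135193}$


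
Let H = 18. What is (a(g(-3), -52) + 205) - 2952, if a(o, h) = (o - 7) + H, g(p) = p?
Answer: -2739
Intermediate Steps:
a(o, h) = 11 + o (a(o, h) = (o - 7) + 18 = (-7 + o) + 18 = 11 + o)
(a(g(-3), -52) + 205) - 2952 = ((11 - 3) + 205) - 2952 = (8 + 205) - 2952 = 213 - 2952 = -2739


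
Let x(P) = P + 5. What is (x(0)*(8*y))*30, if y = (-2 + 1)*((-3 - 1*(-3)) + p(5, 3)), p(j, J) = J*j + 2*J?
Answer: -25200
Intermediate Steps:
p(j, J) = 2*J + J*j
x(P) = 5 + P
y = -21 (y = (-2 + 1)*((-3 - 1*(-3)) + 3*(2 + 5)) = -((-3 + 3) + 3*7) = -(0 + 21) = -1*21 = -21)
(x(0)*(8*y))*30 = ((5 + 0)*(8*(-21)))*30 = (5*(-168))*30 = -840*30 = -25200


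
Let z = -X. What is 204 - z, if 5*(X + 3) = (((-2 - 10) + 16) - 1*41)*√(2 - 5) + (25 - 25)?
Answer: 201 - 37*I*√3/5 ≈ 201.0 - 12.817*I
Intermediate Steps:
X = -3 - 37*I*√3/5 (X = -3 + ((((-2 - 10) + 16) - 1*41)*√(2 - 5) + (25 - 25))/5 = -3 + (((-12 + 16) - 41)*√(-3) + 0)/5 = -3 + ((4 - 41)*(I*√3) + 0)/5 = -3 + (-37*I*√3 + 0)/5 = -3 + (-37*I*√3)/5 = -3 - 37*I*√3/5 ≈ -3.0 - 12.817*I)
z = 3 + 37*I*√3/5 (z = -(-3 - 37*I*√3/5) = 3 + 37*I*√3/5 ≈ 3.0 + 12.817*I)
204 - z = 204 - (3 + 37*I*√3/5) = 204 + (-3 - 37*I*√3/5) = 201 - 37*I*√3/5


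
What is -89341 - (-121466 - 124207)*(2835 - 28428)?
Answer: -6287598430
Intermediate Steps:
-89341 - (-121466 - 124207)*(2835 - 28428) = -89341 - (-245673)*(-25593) = -89341 - 1*6287509089 = -89341 - 6287509089 = -6287598430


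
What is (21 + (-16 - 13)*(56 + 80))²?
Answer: 15389929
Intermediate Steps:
(21 + (-16 - 13)*(56 + 80))² = (21 - 29*136)² = (21 - 3944)² = (-3923)² = 15389929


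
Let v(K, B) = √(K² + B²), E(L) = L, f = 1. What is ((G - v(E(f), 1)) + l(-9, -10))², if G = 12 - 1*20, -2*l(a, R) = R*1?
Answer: (3 + √2)² ≈ 19.485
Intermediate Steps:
l(a, R) = -R/2
v(K, B) = √(B² + K²)
G = -8 (G = 12 - 20 = -8)
((G - v(E(f), 1)) + l(-9, -10))² = ((-8 - √(1² + 1²)) - ½*(-10))² = ((-8 - √(1 + 1)) + 5)² = ((-8 - √2) + 5)² = (-3 - √2)²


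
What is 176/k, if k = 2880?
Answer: 11/180 ≈ 0.061111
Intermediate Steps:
176/k = 176/2880 = 176*(1/2880) = 11/180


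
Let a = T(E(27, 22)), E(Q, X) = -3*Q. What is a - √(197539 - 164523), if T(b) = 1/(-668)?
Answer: -1/668 - 2*√8254 ≈ -181.70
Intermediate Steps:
T(b) = -1/668
a = -1/668 ≈ -0.0014970
a - √(197539 - 164523) = -1/668 - √(197539 - 164523) = -1/668 - √33016 = -1/668 - 2*√8254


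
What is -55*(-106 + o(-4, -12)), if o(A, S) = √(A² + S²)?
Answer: 5830 - 220*√10 ≈ 5134.3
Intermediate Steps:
-55*(-106 + o(-4, -12)) = -55*(-106 + √((-4)² + (-12)²)) = -55*(-106 + √(16 + 144)) = -55*(-106 + √160) = -55*(-106 + 4*√10) = 5830 - 220*√10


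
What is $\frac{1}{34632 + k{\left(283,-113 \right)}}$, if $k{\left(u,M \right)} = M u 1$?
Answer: $\frac{1}{2653} \approx 0.00037693$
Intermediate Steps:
$k{\left(u,M \right)} = M u$
$\frac{1}{34632 + k{\left(283,-113 \right)}} = \frac{1}{34632 - 31979} = \frac{1}{2653}$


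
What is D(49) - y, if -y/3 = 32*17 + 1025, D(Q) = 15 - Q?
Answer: 4673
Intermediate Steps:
y = -4707 (y = -3*(32*17 + 1025) = -3*(544 + 1025) = -3*1569 = -4707)
D(49) - y = (15 - 1*49) - 1*(-4707) = (15 - 49) + 4707 = -34 + 4707 = 4673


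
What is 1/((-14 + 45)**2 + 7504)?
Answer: 1/8465 ≈ 0.00011813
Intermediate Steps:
1/((-14 + 45)**2 + 7504) = 1/(31**2 + 7504) = 1/(961 + 7504) = 1/8465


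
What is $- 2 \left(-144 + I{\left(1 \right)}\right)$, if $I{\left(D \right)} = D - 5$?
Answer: $296$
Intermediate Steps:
$I{\left(D \right)} = -5 + D$ ($I{\left(D \right)} = D - 5 = -5 + D$)
$- 2 \left(-144 + I{\left(1 \right)}\right) = - 2 \left(-144 + \left(-5 + 1\right)\right) = - 2 \left(-144 - 4\right) = \left(-2\right) \left(-148\right) = 296$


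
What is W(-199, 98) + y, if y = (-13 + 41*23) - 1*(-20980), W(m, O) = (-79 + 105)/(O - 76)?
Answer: 241023/11 ≈ 21911.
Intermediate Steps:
W(m, O) = 26/(-76 + O)
y = 21910 (y = (-13 + 943) + 20980 = 930 + 20980 = 21910)
W(-199, 98) + y = 26/(-76 + 98) + 21910 = 26/22 + 21910 = 26*(1/22) + 21910 = 13/11 + 21910 = 241023/11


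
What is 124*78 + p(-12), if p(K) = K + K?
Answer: 9648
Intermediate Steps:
p(K) = 2*K
124*78 + p(-12) = 124*78 + 2*(-12) = 9672 - 24 = 9648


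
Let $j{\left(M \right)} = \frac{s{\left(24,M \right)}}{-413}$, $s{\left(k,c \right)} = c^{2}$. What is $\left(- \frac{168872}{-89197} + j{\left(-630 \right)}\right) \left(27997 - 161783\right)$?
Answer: $\frac{675285698187272}{5262623} \approx 1.2832 \cdot 10^{8}$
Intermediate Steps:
$j{\left(M \right)} = - \frac{M^{2}}{413}$ ($j{\left(M \right)} = \frac{M^{2}}{-413} = M^{2} \left(- \frac{1}{413}\right) = - \frac{M^{2}}{413}$)
$\left(- \frac{168872}{-89197} + j{\left(-630 \right)}\right) \left(27997 - 161783\right) = \left(- \frac{168872}{-89197} - \frac{\left(-630\right)^{2}}{413}\right) \left(27997 - 161783\right) = \left(\left(-168872\right) \left(- \frac{1}{89197}\right) - \frac{56700}{59}\right) \left(-133786\right) = \left(\frac{168872}{89197} - \frac{56700}{59}\right) \left(-133786\right) = \left(- \frac{5047506452}{5262623}\right) \left(-133786\right) = \frac{675285698187272}{5262623}$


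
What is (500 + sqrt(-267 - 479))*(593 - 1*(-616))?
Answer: 604500 + 1209*I*sqrt(746) ≈ 6.045e+5 + 33021.0*I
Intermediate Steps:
(500 + sqrt(-267 - 479))*(593 - 1*(-616)) = (500 + sqrt(-746))*(593 + 616) = (500 + I*sqrt(746))*1209 = 604500 + 1209*I*sqrt(746)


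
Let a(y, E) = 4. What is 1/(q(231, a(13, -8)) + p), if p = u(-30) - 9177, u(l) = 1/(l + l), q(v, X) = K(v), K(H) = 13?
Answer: -60/549841 ≈ -0.00010912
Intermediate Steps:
q(v, X) = 13
u(l) = 1/(2*l)
p = -550621/60 (p = (1/2)/(-30) - 9177 = (1/2)*(-1/30) - 9177 = -1/60 - 9177 = -550621/60 ≈ -9177.0)
1/(q(231, a(13, -8)) + p) = 1/(13 - 550621/60) = 1/(-549841/60) = -60/549841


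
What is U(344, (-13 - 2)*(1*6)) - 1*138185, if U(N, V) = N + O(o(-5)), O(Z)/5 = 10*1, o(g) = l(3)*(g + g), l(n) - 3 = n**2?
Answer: -137791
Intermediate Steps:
l(n) = 3 + n**2
o(g) = 24*g (o(g) = (3 + 3**2)*(g + g) = (3 + 9)*(2*g) = 12*(2*g) = 24*g)
O(Z) = 50 (O(Z) = 5*(10*1) = 5*10 = 50)
U(N, V) = 50 + N (U(N, V) = N + 50 = 50 + N)
U(344, (-13 - 2)*(1*6)) - 1*138185 = (50 + 344) - 1*138185 = 394 - 138185 = -137791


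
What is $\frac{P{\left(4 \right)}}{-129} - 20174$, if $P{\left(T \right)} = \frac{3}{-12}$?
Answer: $- \frac{10409783}{516} \approx -20174.0$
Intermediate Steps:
$P{\left(T \right)} = - \frac{1}{4}$ ($P{\left(T \right)} = 3 \left(- \frac{1}{12}\right) = - \frac{1}{4}$)
$\frac{P{\left(4 \right)}}{-129} - 20174 = - \frac{1}{4 \left(-129\right)} - 20174 = \left(- \frac{1}{4}\right) \left(- \frac{1}{129}\right) - 20174 = \frac{1}{516} - 20174 = - \frac{10409783}{516}$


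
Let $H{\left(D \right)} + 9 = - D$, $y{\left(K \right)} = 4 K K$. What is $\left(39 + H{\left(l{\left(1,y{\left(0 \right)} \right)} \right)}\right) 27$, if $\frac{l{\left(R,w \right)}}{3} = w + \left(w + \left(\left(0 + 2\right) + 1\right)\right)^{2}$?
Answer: $81$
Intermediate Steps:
$y{\left(K \right)} = 4 K^{2}$
$l{\left(R,w \right)} = 3 w + 3 \left(3 + w\right)^{2}$ ($l{\left(R,w \right)} = 3 \left(w + \left(w + \left(\left(0 + 2\right) + 1\right)\right)^{2}\right) = 3 \left(w + \left(w + \left(2 + 1\right)\right)^{2}\right) = 3 \left(w + \left(w + 3\right)^{2}\right) = 3 \left(w + \left(3 + w\right)^{2}\right) = 3 w + 3 \left(3 + w\right)^{2}$)
$H{\left(D \right)} = -9 - D$
$\left(39 + H{\left(l{\left(1,y{\left(0 \right)} \right)} \right)}\right) 27 = \left(39 - \left(9 + 3 \left(3 + 4 \cdot 0^{2}\right)^{2} + 3 \cdot 4 \cdot 0^{2}\right)\right) 27 = \left(39 - \left(9 + 3 \left(3 + 4 \cdot 0\right)^{2} + 3 \cdot 4 \cdot 0\right)\right) 27 = \left(39 - \left(9 + 0 + 3 \left(3 + 0\right)^{2}\right)\right) 27 = \left(39 - \left(9 + 27\right)\right) 27 = \left(39 - 36\right) 27 = 3 \cdot 27 = 81$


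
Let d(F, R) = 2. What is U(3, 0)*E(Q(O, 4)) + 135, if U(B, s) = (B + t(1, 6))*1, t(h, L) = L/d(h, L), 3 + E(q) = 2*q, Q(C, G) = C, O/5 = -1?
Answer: 57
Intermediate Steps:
O = -5 (O = 5*(-1) = -5)
E(q) = -3 + 2*q
t(h, L) = L/2
U(B, s) = 3 + B (U(B, s) = (B + (½)*6)*1 = (B + 3)*1 = (3 + B)*1 = 3 + B)
U(3, 0)*E(Q(O, 4)) + 135 = (3 + 3)*(-3 + 2*(-5)) + 135 = 6*(-3 - 10) + 135 = 6*(-13) + 135 = -78 + 135 = 57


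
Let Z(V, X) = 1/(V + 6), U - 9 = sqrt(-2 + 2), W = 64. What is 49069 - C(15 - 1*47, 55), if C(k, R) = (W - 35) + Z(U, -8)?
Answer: 735599/15 ≈ 49040.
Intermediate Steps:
U = 9 (U = 9 + sqrt(-2 + 2) = 9 + sqrt(0) = 9 + 0 = 9)
Z(V, X) = 1/(6 + V)
C(k, R) = 436/15 (C(k, R) = (64 - 35) + 1/(6 + 9) = 29 + 1/15 = 436/15)
49069 - C(15 - 1*47, 55) = 49069 - 1*436/15 = 49069 - 436/15 = 735599/15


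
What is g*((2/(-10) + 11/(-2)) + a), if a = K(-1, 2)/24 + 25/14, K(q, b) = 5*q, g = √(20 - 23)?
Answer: -3463*I*√3/840 ≈ -7.1406*I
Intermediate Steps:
g = I*√3 (g = √(-3) = I*√3 ≈ 1.732*I)
a = 265/168 (a = (5*(-1))/24 + 25/14 = -5*1/24 + 25*(1/14) = -5/24 + 25/14 = 265/168 ≈ 1.5774)
g*((2/(-10) + 11/(-2)) + a) = (I*√3)*((2/(-10) + 11/(-2)) + 265/168) = (I*√3)*((2*(-⅒) + 11*(-½)) + 265/168) = (I*√3)*((-⅕ - 11/2) + 265/168) = (I*√3)*(-57/10 + 265/168) = (I*√3)*(-3463/840) = -3463*I*√3/840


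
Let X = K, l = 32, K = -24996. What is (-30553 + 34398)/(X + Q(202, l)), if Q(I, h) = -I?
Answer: -3845/25198 ≈ -0.15259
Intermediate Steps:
X = -24996
(-30553 + 34398)/(X + Q(202, l)) = (-30553 + 34398)/(-24996 - 1*202) = 3845/(-24996 - 202) = 3845/(-25198) = 3845*(-1/25198) = -3845/25198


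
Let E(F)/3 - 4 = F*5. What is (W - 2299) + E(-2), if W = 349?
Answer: -1968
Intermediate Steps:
E(F) = 12 + 15*F (E(F) = 12 + 3*(F*5) = 12 + 3*(5*F) = 12 + 15*F)
(W - 2299) + E(-2) = (349 - 2299) + (12 + 15*(-2)) = -1950 + (12 - 30) = -1950 - 18 = -1968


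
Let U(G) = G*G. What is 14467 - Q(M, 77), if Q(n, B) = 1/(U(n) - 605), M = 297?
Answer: 1267367067/87604 ≈ 14467.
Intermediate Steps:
U(G) = G²
Q(n, B) = 1/(-605 + n²) (Q(n, B) = 1/(n² - 605) = 1/(-605 + n²))
14467 - Q(M, 77) = 14467 - 1/(-605 + 297²) = 14467 - 1/(-605 + 88209) = 14467 - 1/87604 = 1267367067/87604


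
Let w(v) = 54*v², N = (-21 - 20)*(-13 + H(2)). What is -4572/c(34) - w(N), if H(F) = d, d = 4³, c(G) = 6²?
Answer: -236103301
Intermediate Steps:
c(G) = 36
d = 64
H(F) = 64
N = -2091 (N = (-21 - 20)*(-13 + 64) = -41*51 = -2091)
-4572/c(34) - w(N) = -4572/36 - 54*(-2091)² = -4572*1/36 - 54*4372281 = -127 - 1*236103174 = -127 - 236103174 = -236103301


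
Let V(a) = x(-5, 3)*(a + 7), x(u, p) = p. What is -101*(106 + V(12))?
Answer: -16463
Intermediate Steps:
V(a) = 21 + 3*a (V(a) = 3*(a + 7) = 3*(7 + a) = 21 + 3*a)
-101*(106 + V(12)) = -101*(106 + (21 + 3*12)) = -101*(106 + (21 + 36)) = -101*(106 + 57) = -101*163 = -16463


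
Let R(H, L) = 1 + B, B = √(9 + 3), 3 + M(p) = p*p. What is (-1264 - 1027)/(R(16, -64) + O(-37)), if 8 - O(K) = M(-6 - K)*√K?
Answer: -2291/(9 + 2*√3 - 958*I*√37) ≈ -0.00084091 - 0.39315*I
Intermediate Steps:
M(p) = -3 + p² (M(p) = -3 + p*p = -3 + p²)
B = 2*√3 (B = √12 = 2*√3 ≈ 3.4641)
O(K) = 8 - √K*(-3 + (-6 - K)²) (O(K) = 8 - (-3 + (-6 - K)²)*√K = 8 - √K*(-3 + (-6 - K)²))
R(H, L) = 1 + 2*√3
(-1264 - 1027)/(R(16, -64) + O(-37)) = (-1264 - 1027)/((1 + 2*√3) + (8 + √(-37)*(3 - (6 - 37)²))) = -2291/((1 + 2*√3) + (8 + (I*√37)*(3 - 1*(-31)²))) = -2291/((1 + 2*√3) + (8 + (I*√37)*(3 - 1*961))) = -2291/((1 + 2*√3) + (8 + (I*√37)*(3 - 961))) = -2291/((1 + 2*√3) + (8 + (I*√37)*(-958))) = -2291/((1 + 2*√3) + (8 - 958*I*√37)) = -2291/(9 + 2*√3 - 958*I*√37)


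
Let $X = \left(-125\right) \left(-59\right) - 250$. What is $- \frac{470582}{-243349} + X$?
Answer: $\frac{1734332207}{243349} \approx 7126.9$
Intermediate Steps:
$X = 7125$ ($X = 7375 - 250 = 7125$)
$- \frac{470582}{-243349} + X = - \frac{470582}{-243349} + 7125 = \left(-470582\right) \left(- \frac{1}{243349}\right) + 7125 = \frac{470582}{243349} + 7125 = \frac{1734332207}{243349}$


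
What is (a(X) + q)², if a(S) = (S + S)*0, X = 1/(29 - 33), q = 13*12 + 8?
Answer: 26896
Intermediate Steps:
q = 164 (q = 156 + 8 = 164)
X = -¼ (X = 1/(-4) = -¼ ≈ -0.25000)
a(S) = 0 (a(S) = (2*S)*0 = 0)
(a(X) + q)² = (0 + 164)² = 164² = 26896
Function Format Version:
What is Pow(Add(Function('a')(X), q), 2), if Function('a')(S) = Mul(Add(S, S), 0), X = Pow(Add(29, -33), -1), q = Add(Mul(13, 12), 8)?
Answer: 26896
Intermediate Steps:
q = 164 (q = Add(156, 8) = 164)
X = Rational(-1, 4) (X = Pow(-4, -1) = Rational(-1, 4) ≈ -0.25000)
Function('a')(S) = 0 (Function('a')(S) = Mul(Mul(2, S), 0) = 0)
Pow(Add(Function('a')(X), q), 2) = Pow(Add(0, 164), 2) = Pow(164, 2) = 26896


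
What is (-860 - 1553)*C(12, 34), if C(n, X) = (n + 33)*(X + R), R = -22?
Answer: -1303020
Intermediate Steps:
C(n, X) = (-22 + X)*(33 + n) (C(n, X) = (n + 33)*(X - 22) = (33 + n)*(-22 + X) = (-22 + X)*(33 + n))
(-860 - 1553)*C(12, 34) = (-860 - 1553)*(-726 - 22*12 + 33*34 + 34*12) = -2413*(-726 - 264 + 1122 + 408) = -2413*540 = -1303020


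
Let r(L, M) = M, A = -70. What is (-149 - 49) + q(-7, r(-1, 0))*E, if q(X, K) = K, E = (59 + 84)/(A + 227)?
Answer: -198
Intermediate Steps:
E = 143/157 (E = (59 + 84)/(-70 + 227) = 143/157 ≈ 0.91083)
(-149 - 49) + q(-7, r(-1, 0))*E = (-149 - 49) + 0*(143/157) = -198 + 0 = -198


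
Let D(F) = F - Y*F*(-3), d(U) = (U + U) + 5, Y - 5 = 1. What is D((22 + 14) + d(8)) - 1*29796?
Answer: -28713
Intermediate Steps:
Y = 6 (Y = 5 + 1 = 6)
d(U) = 5 + 2*U (d(U) = 2*U + 5 = 5 + 2*U)
D(F) = 19*F (D(F) = F - 6*F*(-3) = F - (-18)*F = F + 18*F = 19*F)
D((22 + 14) + d(8)) - 1*29796 = 19*((22 + 14) + (5 + 2*8)) - 1*29796 = 19*(36 + (5 + 16)) - 29796 = 19*(36 + 21) - 29796 = 19*57 - 29796 = 1083 - 29796 = -28713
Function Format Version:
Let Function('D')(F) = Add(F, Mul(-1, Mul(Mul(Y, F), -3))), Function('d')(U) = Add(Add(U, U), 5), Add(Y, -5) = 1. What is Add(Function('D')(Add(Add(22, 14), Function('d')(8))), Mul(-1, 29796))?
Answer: -28713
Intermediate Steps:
Y = 6 (Y = Add(5, 1) = 6)
Function('d')(U) = Add(5, Mul(2, U)) (Function('d')(U) = Add(Mul(2, U), 5) = Add(5, Mul(2, U)))
Function('D')(F) = Mul(19, F) (Function('D')(F) = Add(F, Mul(-1, Mul(Mul(6, F), -3))) = Add(F, Mul(-1, Mul(-18, F))) = Add(F, Mul(18, F)) = Mul(19, F))
Add(Function('D')(Add(Add(22, 14), Function('d')(8))), Mul(-1, 29796)) = Add(Mul(19, Add(Add(22, 14), Add(5, Mul(2, 8)))), Mul(-1, 29796)) = Add(Mul(19, Add(36, Add(5, 16))), -29796) = Add(Mul(19, Add(36, 21)), -29796) = Add(Mul(19, 57), -29796) = Add(1083, -29796) = -28713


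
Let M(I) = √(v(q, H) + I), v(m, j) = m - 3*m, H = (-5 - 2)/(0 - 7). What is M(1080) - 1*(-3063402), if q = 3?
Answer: 3063402 + √1074 ≈ 3.0634e+6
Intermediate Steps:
H = 1 (H = -7/(-7) = -7*(-⅐) = 1)
v(m, j) = -2*m
M(I) = √(-6 + I) (M(I) = √(-2*3 + I) = √(-6 + I))
M(1080) - 1*(-3063402) = √(-6 + 1080) - 1*(-3063402) = √1074 + 3063402 = 3063402 + √1074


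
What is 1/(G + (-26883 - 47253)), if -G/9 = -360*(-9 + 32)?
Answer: 1/384 ≈ 0.0026042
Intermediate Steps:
G = 74520 (G = -(-90)*36*(-9 + 32) = -(-90)*36*23 = -(-90)*828 = -9*(-8280) = 74520)
1/(G + (-26883 - 47253)) = 1/(74520 + (-26883 - 47253)) = 1/(74520 - 74136) = 1/384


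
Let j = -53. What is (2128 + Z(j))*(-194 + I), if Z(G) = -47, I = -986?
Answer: -2455580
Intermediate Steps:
(2128 + Z(j))*(-194 + I) = (2128 - 47)*(-194 - 986) = 2081*(-1180) = -2455580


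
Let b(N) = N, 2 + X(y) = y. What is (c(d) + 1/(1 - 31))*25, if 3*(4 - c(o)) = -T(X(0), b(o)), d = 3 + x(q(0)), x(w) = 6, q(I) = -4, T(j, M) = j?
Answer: 165/2 ≈ 82.500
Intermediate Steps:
X(y) = -2 + y
d = 9 (d = 3 + 6 = 9)
c(o) = 10/3 (c(o) = 4 - (-1)*(-2 + 0)/3 = 4 - (-1)*(-2)/3 = 4 - ⅓*2 = 4 - ⅔ = 10/3)
(c(d) + 1/(1 - 31))*25 = (10/3 + 1/(1 - 31))*25 = (10/3 + 1/(-30))*25 = (10/3 - 1/30)*25 = (33/10)*25 = 165/2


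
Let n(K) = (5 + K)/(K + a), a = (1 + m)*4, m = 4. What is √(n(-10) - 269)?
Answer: 7*I*√22/2 ≈ 16.416*I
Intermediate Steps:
a = 20 (a = (1 + 4)*4 = 5*4 = 20)
n(K) = (5 + K)/(20 + K) (n(K) = (5 + K)/(K + 20) = (5 + K)/(20 + K))
√(n(-10) - 269) = √((5 - 10)/(20 - 10) - 269) = √(-5/10 - 269) = √((⅒)*(-5) - 269) = √(-½ - 269) = √(-539/2) = 7*I*√22/2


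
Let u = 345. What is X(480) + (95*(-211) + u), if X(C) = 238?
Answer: -19462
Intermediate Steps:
X(480) + (95*(-211) + u) = 238 + (95*(-211) + 345) = 238 + (-20045 + 345) = 238 - 19700 = -19462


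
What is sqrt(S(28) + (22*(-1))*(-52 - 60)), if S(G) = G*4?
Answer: 4*sqrt(161) ≈ 50.754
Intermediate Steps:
S(G) = 4*G
sqrt(S(28) + (22*(-1))*(-52 - 60)) = sqrt(4*28 + (22*(-1))*(-52 - 60)) = sqrt(112 - 22*(-112)) = sqrt(112 + 2464) = sqrt(2576) = 4*sqrt(161)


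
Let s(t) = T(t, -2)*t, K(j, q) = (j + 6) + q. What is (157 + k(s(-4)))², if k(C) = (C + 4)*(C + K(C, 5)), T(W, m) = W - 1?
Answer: 1907161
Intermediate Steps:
K(j, q) = 6 + j + q (K(j, q) = (6 + j) + q = 6 + j + q)
T(W, m) = -1 + W
s(t) = t*(-1 + t) (s(t) = (-1 + t)*t = t*(-1 + t))
k(C) = (4 + C)*(11 + 2*C) (k(C) = (C + 4)*(C + (6 + C + 5)) = (4 + C)*(C + (11 + C)) = (4 + C)*(11 + 2*C))
(157 + k(s(-4)))² = (157 + (44 + 2*(-4*(-1 - 4))² + 19*(-4*(-1 - 4))))² = (157 + (44 + 2*(-4*(-5))² + 19*(-4*(-5))))² = (157 + (44 + 2*20² + 19*20))² = (157 + (44 + 2*400 + 380))² = (157 + (44 + 800 + 380))² = (157 + 1224)² = 1381² = 1907161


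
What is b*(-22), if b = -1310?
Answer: 28820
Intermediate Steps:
b*(-22) = -1310*(-22) = 28820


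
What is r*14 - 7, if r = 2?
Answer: 21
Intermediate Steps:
r*14 - 7 = 2*14 - 7 = 28 - 7 = 21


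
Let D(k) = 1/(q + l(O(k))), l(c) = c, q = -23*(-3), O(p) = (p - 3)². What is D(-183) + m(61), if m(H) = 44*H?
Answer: 93040861/34665 ≈ 2684.0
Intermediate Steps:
O(p) = (-3 + p)²
q = 69
D(k) = 1/(69 + (-3 + k)²)
D(-183) + m(61) = 1/(69 + (-3 - 183)²) + 44*61 = 1/(69 + (-186)²) + 2684 = 1/(69 + 34596) + 2684 = 1/34665 + 2684 = 93040861/34665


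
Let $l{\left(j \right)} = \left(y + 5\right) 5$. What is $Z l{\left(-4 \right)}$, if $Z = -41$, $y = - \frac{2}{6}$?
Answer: $- \frac{2870}{3} \approx -956.67$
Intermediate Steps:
$y = - \frac{1}{3}$ ($y = \left(-2\right) \frac{1}{6} = - \frac{1}{3} \approx -0.33333$)
$l{\left(j \right)} = \frac{70}{3}$ ($l{\left(j \right)} = \left(- \frac{1}{3} + 5\right) 5 = \frac{14}{3} \cdot 5 = \frac{70}{3}$)
$Z l{\left(-4 \right)} = \left(-41\right) \frac{70}{3} = - \frac{2870}{3}$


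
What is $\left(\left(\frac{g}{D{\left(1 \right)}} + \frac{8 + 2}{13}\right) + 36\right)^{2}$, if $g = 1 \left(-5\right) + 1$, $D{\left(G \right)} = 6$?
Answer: $\frac{1982464}{1521} \approx 1303.4$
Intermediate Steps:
$g = -4$ ($g = -5 + 1 = -4$)
$\left(\left(\frac{g}{D{\left(1 \right)}} + \frac{8 + 2}{13}\right) + 36\right)^{2} = \left(\left(- \frac{4}{6} + \frac{8 + 2}{13}\right) + 36\right)^{2} = \left(\left(\left(-4\right) \frac{1}{6} + 10 \cdot \frac{1}{13}\right) + 36\right)^{2} = \left(\left(- \frac{2}{3} + \frac{10}{13}\right) + 36\right)^{2} = \left(\frac{4}{39} + 36\right)^{2} = \left(\frac{1408}{39}\right)^{2} = \frac{1982464}{1521}$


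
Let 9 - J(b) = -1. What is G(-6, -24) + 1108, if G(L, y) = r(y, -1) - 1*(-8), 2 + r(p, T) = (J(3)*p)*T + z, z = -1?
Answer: 1353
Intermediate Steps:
J(b) = 10 (J(b) = 9 - 1*(-1) = 9 + 1 = 10)
r(p, T) = -3 + 10*T*p (r(p, T) = -2 + ((10*p)*T - 1) = -2 + (10*T*p - 1) = -2 + (-1 + 10*T*p) = -3 + 10*T*p)
G(L, y) = 5 - 10*y (G(L, y) = (-3 + 10*(-1)*y) - 1*(-8) = (-3 - 10*y) + 8 = 5 - 10*y)
G(-6, -24) + 1108 = (5 - 10*(-24)) + 1108 = (5 + 240) + 1108 = 245 + 1108 = 1353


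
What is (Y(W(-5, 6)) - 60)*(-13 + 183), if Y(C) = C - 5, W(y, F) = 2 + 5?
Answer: -9860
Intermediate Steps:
W(y, F) = 7
Y(C) = -5 + C
(Y(W(-5, 6)) - 60)*(-13 + 183) = ((-5 + 7) - 60)*(-13 + 183) = (2 - 60)*170 = -58*170 = -9860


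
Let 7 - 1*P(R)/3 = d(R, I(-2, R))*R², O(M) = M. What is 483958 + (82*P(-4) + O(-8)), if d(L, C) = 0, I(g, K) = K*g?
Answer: 485672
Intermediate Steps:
P(R) = 21 (P(R) = 21 - 0*R² = 21 - 3*0 = 21 + 0 = 21)
483958 + (82*P(-4) + O(-8)) = 483958 + (82*21 - 8) = 483958 + (1722 - 8) = 483958 + 1714 = 485672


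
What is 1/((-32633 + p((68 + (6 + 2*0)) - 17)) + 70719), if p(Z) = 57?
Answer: 1/38143 ≈ 2.6217e-5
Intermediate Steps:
1/((-32633 + p((68 + (6 + 2*0)) - 17)) + 70719) = 1/((-32633 + 57) + 70719) = 1/(-32576 + 70719) = 1/38143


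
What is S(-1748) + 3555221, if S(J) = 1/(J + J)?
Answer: 12429052615/3496 ≈ 3.5552e+6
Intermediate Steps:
S(J) = 1/(2*J)
S(-1748) + 3555221 = (½)/(-1748) + 3555221 = (½)*(-1/1748) + 3555221 = -1/3496 + 3555221 = 12429052615/3496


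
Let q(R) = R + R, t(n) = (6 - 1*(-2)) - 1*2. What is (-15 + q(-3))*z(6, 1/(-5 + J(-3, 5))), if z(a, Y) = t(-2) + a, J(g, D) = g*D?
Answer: -252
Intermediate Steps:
t(n) = 6 (t(n) = (6 + 2) - 2 = 8 - 2 = 6)
q(R) = 2*R
J(g, D) = D*g
z(a, Y) = 6 + a
(-15 + q(-3))*z(6, 1/(-5 + J(-3, 5))) = (-15 + 2*(-3))*(6 + 6) = (-15 - 6)*12 = -21*12 = -252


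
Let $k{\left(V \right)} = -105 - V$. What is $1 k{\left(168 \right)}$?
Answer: $-273$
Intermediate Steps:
$1 k{\left(168 \right)} = 1 \left(-105 - 168\right) = 1 \left(-273\right) = -273$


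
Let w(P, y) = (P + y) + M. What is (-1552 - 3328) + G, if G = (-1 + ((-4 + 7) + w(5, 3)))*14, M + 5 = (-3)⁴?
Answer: -3676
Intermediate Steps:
M = 76 (M = -5 + (-3)⁴ = -5 + 81 = 76)
w(P, y) = 76 + P + y (w(P, y) = (P + y) + 76 = 76 + P + y)
G = 1204 (G = (-1 + ((-4 + 7) + (76 + 5 + 3)))*14 = (-1 + (3 + 84))*14 = (-1 + 87)*14 = 86*14 = 1204)
(-1552 - 3328) + G = (-1552 - 3328) + 1204 = -4880 + 1204 = -3676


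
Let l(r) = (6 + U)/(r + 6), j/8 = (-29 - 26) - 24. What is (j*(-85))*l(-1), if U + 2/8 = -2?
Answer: 40290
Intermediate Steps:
j = -632 (j = 8*((-29 - 26) - 24) = 8*(-55 - 24) = 8*(-79) = -632)
U = -9/4 (U = -¼ - 2 = -9/4 ≈ -2.2500)
l(r) = 15/(4*(6 + r)) (l(r) = (6 - 9/4)/(r + 6) = 15/(4*(6 + r)))
(j*(-85))*l(-1) = (-632*(-85))*(15/(4*(6 - 1))) = 53720*((15/4)/5) = 53720*((15/4)*(⅕)) = 53720*(¾) = 40290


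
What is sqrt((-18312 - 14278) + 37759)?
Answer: sqrt(5169) ≈ 71.896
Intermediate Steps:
sqrt((-18312 - 14278) + 37759) = sqrt(-32590 + 37759) = sqrt(5169)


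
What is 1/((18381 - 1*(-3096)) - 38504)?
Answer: -1/17027 ≈ -5.8730e-5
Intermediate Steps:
1/((18381 - 1*(-3096)) - 38504) = 1/((18381 + 3096) - 38504) = 1/(21477 - 38504) = 1/(-17027) = -1/17027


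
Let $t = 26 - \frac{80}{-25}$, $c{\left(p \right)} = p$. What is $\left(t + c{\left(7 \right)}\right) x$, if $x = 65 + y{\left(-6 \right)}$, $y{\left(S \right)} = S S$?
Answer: $\frac{18281}{5} \approx 3656.2$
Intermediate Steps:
$y{\left(S \right)} = S^{2}$
$t = \frac{146}{5}$ ($t = 26 - 80 \left(- \frac{1}{25}\right) = 26 - - \frac{16}{5} = 26 + \frac{16}{5} = \frac{146}{5} \approx 29.2$)
$x = 101$ ($x = 65 + \left(-6\right)^{2} = 65 + 36 = 101$)
$\left(t + c{\left(7 \right)}\right) x = \left(\frac{146}{5} + 7\right) 101 = \frac{181}{5} \cdot 101 = \frac{18281}{5}$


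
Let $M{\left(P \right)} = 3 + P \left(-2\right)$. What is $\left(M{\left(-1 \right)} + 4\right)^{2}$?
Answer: $81$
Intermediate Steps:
$M{\left(P \right)} = 3 - 2 P$
$\left(M{\left(-1 \right)} + 4\right)^{2} = \left(\left(3 - -2\right) + 4\right)^{2} = \left(\left(3 + 2\right) + 4\right)^{2} = \left(5 + 4\right)^{2} = 9^{2} = 81$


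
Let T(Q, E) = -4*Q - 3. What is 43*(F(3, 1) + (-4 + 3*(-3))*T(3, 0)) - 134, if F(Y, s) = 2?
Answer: 8337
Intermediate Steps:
T(Q, E) = -3 - 4*Q
43*(F(3, 1) + (-4 + 3*(-3))*T(3, 0)) - 134 = 43*(2 + (-4 + 3*(-3))*(-3 - 4*3)) - 134 = 43*(2 + (-4 - 9)*(-3 - 12)) - 134 = 43*(2 - 13*(-15)) - 134 = 43*(2 + 195) - 134 = 43*197 - 134 = 8471 - 134 = 8337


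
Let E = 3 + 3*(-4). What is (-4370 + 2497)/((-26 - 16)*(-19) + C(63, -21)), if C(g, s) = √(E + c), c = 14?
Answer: -1494654/636799 + 1873*√5/636799 ≈ -2.3406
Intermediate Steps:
E = -9 (E = 3 - 12 = -9)
C(g, s) = √5 (C(g, s) = √(-9 + 14) = √5)
(-4370 + 2497)/((-26 - 16)*(-19) + C(63, -21)) = (-4370 + 2497)/((-26 - 16)*(-19) + √5) = -1873/(-42*(-19) + √5) = -1873/(798 + √5)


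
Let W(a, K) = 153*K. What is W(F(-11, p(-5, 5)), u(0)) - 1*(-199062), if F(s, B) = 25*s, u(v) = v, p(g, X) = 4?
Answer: 199062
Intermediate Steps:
W(F(-11, p(-5, 5)), u(0)) - 1*(-199062) = 153*0 - 1*(-199062) = 0 + 199062 = 199062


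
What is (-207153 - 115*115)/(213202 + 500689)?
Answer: -220378/713891 ≈ -0.30870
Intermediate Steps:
(-207153 - 115*115)/(213202 + 500689) = (-207153 - 13225)/713891 = -220378*1/713891 = -220378/713891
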